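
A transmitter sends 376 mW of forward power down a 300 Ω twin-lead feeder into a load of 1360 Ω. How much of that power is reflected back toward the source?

Γ = (1360 − 300)/(1360 + 300) = 0.639
|Γ|² = 0.408
P_refl = |Γ|²·P_inc = 153 mW, P_del = (1 − |Γ|²)·P_inc = 223 mW

P_reflected ≈ 153 mW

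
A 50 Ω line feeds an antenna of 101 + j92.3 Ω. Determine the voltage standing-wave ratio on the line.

VSWR ≈ 3.95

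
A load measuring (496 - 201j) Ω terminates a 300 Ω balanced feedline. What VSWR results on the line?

VSWR ≈ 2.04

Γ = (Z_L − Z_0)/(Z_L + Z_0) = (196 − j201)/(796 − j201)
|Γ| = 281/821 = 0.342
VSWR = (1 + |Γ|)/(1 − |Γ|) = 1.34/0.658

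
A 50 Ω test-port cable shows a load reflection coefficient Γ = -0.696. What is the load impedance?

Z_L = Z_0·(1 + Γ)/(1 − Γ) = 50·(0.304)/(1.7)

Z_L ≈ 8.96 Ω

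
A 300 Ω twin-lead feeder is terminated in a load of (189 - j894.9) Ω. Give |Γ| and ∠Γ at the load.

Γ ≈ 0.884 ∠ -35.7°

Γ = (Z_L − Z_0)/(Z_L + Z_0) = (-111 − j894.9)/(489 − j894.9)
|Γ| = 902/1020 = 0.884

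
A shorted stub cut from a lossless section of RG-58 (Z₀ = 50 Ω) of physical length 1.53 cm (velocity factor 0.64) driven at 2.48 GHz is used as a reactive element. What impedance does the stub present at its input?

λ = v/f = 0.64·c / 2.48 GHz = 0.0774 m
βl = 2π·l/λ = 2π × 0.198 = 71.1°
tan(βl) = 2.93
For a shorted stub, Z_in = jZ_0·tan(βl)

Z_in ≈ +j146 Ω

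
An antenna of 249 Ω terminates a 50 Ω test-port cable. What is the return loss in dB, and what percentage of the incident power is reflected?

RL ≈ 3.54 dB; 44.3% of incident power reflected

Γ = (249 − 50)/(249 + 50) = 0.666
RL = −20·log₁₀(0.666) = 3.54 dB
P_refl/P_inc = |Γ|² = 0.443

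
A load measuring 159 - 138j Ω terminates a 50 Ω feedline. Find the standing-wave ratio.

VSWR ≈ 5.71

Γ = (Z_L − Z_0)/(Z_L + Z_0) = (109 − j138)/(209 − j138)
|Γ| = 176/250 = 0.702
VSWR = (1 + |Γ|)/(1 − |Γ|) = 1.7/0.298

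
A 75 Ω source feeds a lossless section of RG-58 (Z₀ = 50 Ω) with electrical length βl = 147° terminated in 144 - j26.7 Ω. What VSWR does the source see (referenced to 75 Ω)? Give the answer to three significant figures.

tan(βl) = -0.649
Z_in = Z_0·(Z_L + jZ_0·tanβl)/(Z_0 + jZ_L·tanβl) = 52.2 + j58.8 Ω
Γ_s = (Z_in − Z_s)/(Z_in + Z_s) = (-22.8 + j58.8)/(127 + j58.8), |Γ_s| = 0.45
VSWR = (1 + |Γ_s|)/(1 − |Γ_s|)

VSWR ≈ 2.64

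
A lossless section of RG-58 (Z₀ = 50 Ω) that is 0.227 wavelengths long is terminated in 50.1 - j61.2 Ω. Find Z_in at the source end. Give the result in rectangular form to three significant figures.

Z_in ≈ 17.8 + j17 Ω

βl = 2π × 0.227 = 81.7°
tan(βl) = tan(81.7°) = 6.87
Z_in = Z_0·(Z_L + jZ_0·tanβl)/(Z_0 + jZ_L·tanβl)
     = 50·(50.1 + j282)/(471 + j344)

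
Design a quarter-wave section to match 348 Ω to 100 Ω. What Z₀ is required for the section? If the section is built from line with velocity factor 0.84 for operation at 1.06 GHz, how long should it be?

Z_qwt ≈ 187 Ω; length ≈ 5.94 cm

Z_qwt = √(Z_0·R_L) = √(100 × 348) = √34800
λ = 0.84·c/f = 0.238 m, so l = λ/4 = 0.0594 m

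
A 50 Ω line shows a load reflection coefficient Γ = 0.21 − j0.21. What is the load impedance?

Z_L ≈ 68.2 − j31.4 Ω

Z_L = Z_0·(1 + Γ)/(1 − Γ) = 50·(1.21 − j0.21)/(0.79 + j0.21)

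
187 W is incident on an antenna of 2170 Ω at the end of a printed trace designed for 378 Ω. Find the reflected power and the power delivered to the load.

P_reflected ≈ 92.5 W; P_delivered ≈ 94.5 W

Γ = (2170 − 378)/(2170 + 378) = 0.703
|Γ|² = 0.495
P_refl = |Γ|²·P_inc = 92.5 W, P_del = (1 − |Γ|²)·P_inc = 94.5 W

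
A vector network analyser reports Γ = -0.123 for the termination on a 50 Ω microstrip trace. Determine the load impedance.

Z_L = Z_0·(1 + Γ)/(1 − Γ) = 50·(0.877)/(1.12)

Z_L ≈ 39 Ω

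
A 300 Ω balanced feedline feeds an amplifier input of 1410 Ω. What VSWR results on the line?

For a purely resistive load, VSWR = R_L/Z_0 or Z_0/R_L (whichever > 1) = 1410/300

VSWR ≈ 4.7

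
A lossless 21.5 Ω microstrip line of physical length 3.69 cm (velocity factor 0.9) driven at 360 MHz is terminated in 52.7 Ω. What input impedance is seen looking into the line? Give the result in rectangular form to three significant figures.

λ = v/f = 0.9·c / 360 MHz = 0.75 m
βl = 2π·l/λ = 2π × 0.0492 = 17.7°
tan(βl) = tan(17.7°) = 0.319
Z_in = Z_0·(Z_L + jZ_0·tanβl)/(Z_0 + jZ_L·tanβl)
     = 21.5·(52.7 + j6.87)/(21.5 + j16.8)

Z_in ≈ 36 − j21.3 Ω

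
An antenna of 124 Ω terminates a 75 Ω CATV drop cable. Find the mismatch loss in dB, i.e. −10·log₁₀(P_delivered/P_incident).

mismatch loss ≈ 0.272 dB

Γ = (124 − 75)/(124 + 75) = 0.246
|Γ|² = 0.0606, so P_del/P_inc = 1 − |Γ|² = 0.939
ML = −10·log₁₀(1 − |Γ|²)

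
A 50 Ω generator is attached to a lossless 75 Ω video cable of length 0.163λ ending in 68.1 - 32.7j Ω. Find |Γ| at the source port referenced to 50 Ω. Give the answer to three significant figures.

βl = 2π × 0.163 = 58.7°
tan(βl) = 1.64
Z_in = Z_0·(Z_L + jZ_0·tanβl)/(Z_0 + jZ_L·tanβl) = 48.7 + j10.4 Ω
Γ_s = (Z_in − Z_s)/(Z_in + Z_s) = (-1.28 + j10.4)/(98.7 + j10.4), |Γ_s| = 0.106

|Γ| ≈ 0.106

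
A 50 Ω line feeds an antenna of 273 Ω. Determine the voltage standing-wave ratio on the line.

VSWR ≈ 5.46

Γ = (273 − 50)/(273 + 50) = 0.69
VSWR = (1 + 0.69)/(1 − 0.69)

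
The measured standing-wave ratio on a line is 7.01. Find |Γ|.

|Γ| ≈ 0.75

|Γ| = (S − 1)/(S + 1) = (7.01 − 1)/(7.01 + 1) = 6.01/8.01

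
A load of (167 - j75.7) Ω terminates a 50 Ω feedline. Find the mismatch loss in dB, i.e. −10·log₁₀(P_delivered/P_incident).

mismatch loss ≈ 1.99 dB

Γ = (117 − j75.7)/(217 − j75.7), |Γ| = 0.606
|Γ|² = 0.368, so P_del/P_inc = 1 − |Γ|² = 0.632
ML = −10·log₁₀(1 − |Γ|²)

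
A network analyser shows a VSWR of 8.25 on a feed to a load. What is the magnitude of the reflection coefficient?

|Γ| ≈ 0.784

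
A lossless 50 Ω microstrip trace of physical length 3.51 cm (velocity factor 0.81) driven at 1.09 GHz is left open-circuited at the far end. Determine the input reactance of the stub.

λ = v/f = 0.81·c / 1.09 GHz = 0.223 m
βl = 2π·l/λ = 2π × 0.157 = 56.7°
tan(βl) = 1.52
For an open-circuited stub, Z_in = −jZ_0·cot(βl) = −jZ_0/tan(βl)

X_in ≈ -32.9 Ω (capacitive)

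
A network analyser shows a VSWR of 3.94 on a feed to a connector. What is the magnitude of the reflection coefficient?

|Γ| = (S − 1)/(S + 1) = (3.94 − 1)/(3.94 + 1) = 2.94/4.94

|Γ| ≈ 0.595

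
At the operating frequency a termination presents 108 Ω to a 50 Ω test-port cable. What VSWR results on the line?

VSWR ≈ 2.16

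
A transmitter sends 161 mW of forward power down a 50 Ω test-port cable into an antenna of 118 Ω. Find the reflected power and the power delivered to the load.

Γ = (118 − 50)/(118 + 50) = 0.405
|Γ|² = 0.164
P_refl = |Γ|²·P_inc = 26.4 mW, P_del = (1 − |Γ|²)·P_inc = 135 mW

P_reflected ≈ 26.4 mW; P_delivered ≈ 135 mW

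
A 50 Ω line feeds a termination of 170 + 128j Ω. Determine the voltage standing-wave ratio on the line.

Γ = (Z_L − Z_0)/(Z_L + Z_0) = (120 + j128)/(220 + j128)
|Γ| = 175/255 = 0.689
VSWR = (1 + |Γ|)/(1 − |Γ|) = 1.69/0.311

VSWR ≈ 5.44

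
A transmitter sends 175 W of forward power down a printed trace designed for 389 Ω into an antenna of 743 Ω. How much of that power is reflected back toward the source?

P_reflected ≈ 17.1 W

Γ = (743 − 389)/(743 + 389) = 0.313
|Γ|² = 0.0978
P_refl = |Γ|²·P_inc = 17.1 W, P_del = (1 − |Γ|²)·P_inc = 158 W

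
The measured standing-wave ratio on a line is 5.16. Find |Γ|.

|Γ| ≈ 0.675

|Γ| = (S − 1)/(S + 1) = (5.16 − 1)/(5.16 + 1) = 4.16/6.16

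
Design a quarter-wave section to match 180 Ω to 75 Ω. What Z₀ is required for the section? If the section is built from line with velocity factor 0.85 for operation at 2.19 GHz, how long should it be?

Z_qwt = √(Z_0·R_L) = √(75 × 180) = √13500
λ = 0.85·c/f = 0.116 m, so l = λ/4 = 0.0291 m

Z_qwt ≈ 116 Ω; length ≈ 2.91 cm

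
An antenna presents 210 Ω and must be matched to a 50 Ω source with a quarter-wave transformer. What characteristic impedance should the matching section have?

Z_qwt ≈ 102 Ω

Z_qwt = √(Z_0·R_L) = √(50 × 210) = √10500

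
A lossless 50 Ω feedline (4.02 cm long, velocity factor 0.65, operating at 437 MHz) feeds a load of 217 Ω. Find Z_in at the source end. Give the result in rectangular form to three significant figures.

Z_in ≈ 35.4 − j65.9 Ω

λ = v/f = 0.65·c / 437 MHz = 0.446 m
βl = 2π·l/λ = 2π × 0.0901 = 32.4°
tan(βl) = tan(32.4°) = 0.635
Z_in = Z_0·(Z_L + jZ_0·tanβl)/(Z_0 + jZ_L·tanβl)
     = 50·(217 + j31.8)/(50 + j138)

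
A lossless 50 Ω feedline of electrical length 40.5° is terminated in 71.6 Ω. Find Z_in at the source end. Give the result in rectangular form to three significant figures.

tan(βl) = tan(40.5°) = 0.854
Z_in = Z_0·(Z_L + jZ_0·tanβl)/(Z_0 + jZ_L·tanβl)
     = 50·(71.6 + j42.7)/(50 + j61.2)

Z_in ≈ 49.6 − j18 Ω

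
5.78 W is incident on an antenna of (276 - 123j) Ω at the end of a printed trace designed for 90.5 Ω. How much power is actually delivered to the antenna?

|Γ| = |(185.5 − j123)/(366.5 − j123)| = 0.576
|Γ|² = 0.331
P_refl = |Γ|²·P_inc = 1.92 W, P_del = (1 − |Γ|²)·P_inc = 3.86 W

P_delivered ≈ 3.86 W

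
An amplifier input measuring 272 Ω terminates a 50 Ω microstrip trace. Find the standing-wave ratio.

VSWR ≈ 5.44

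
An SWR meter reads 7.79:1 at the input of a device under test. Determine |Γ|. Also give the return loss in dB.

|Γ| ≈ 0.772; return loss ≈ 2.24 dB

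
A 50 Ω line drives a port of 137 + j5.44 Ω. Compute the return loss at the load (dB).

RL ≈ 6.63 dB

Γ = (87 + j5.44)/(187 + j5.44), |Γ| = 0.466
RL = −20·log₁₀|Γ| = −20·log₁₀(0.466)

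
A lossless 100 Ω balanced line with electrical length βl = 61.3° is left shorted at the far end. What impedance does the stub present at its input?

Z_in ≈ +j183 Ω

tan(βl) = 1.83
For a shorted stub, Z_in = jZ_0·tan(βl)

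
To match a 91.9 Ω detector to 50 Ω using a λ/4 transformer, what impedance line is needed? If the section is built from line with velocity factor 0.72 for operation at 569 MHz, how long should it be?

Z_qwt = √(Z_0·R_L) = √(50 × 91.9) = √4595
λ = 0.72·c/f = 0.38 m, so l = λ/4 = 0.0949 m

Z_qwt ≈ 67.8 Ω; length ≈ 9.49 cm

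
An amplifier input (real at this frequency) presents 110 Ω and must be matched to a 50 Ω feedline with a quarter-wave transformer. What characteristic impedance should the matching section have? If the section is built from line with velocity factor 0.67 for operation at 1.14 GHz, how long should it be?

Z_qwt = √(Z_0·R_L) = √(50 × 110) = √5500
λ = 0.67·c/f = 0.176 m, so l = λ/4 = 0.0441 m

Z_qwt ≈ 74.2 Ω; length ≈ 4.41 cm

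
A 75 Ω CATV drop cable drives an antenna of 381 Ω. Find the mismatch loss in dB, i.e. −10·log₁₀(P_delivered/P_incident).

Γ = (381 − 75)/(381 + 75) = 0.671
|Γ|² = 0.45, so P_del/P_inc = 1 − |Γ|² = 0.55
ML = −10·log₁₀(1 − |Γ|²)

mismatch loss ≈ 2.6 dB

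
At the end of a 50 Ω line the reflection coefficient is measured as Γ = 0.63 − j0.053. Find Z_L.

Z_L ≈ 215 − j37.9 Ω

Z_L = Z_0·(1 + Γ)/(1 − Γ) = 50·(1.63 − j0.053)/(0.37 + j0.053)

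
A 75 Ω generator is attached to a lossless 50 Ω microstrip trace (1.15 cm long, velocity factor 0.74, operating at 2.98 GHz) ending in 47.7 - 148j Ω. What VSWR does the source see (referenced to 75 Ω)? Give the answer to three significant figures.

λ = v/f = 0.74·c / 2.98 GHz = 0.0745 m
βl = 2π·l/λ = 2π × 0.154 = 55.6°
tan(βl) = 1.46
Z_in = Z_0·(Z_L + jZ_0·tanβl)/(Z_0 + jZ_L·tanβl) = 4.94 − j15.4 Ω
Γ_s = (Z_in − Z_s)/(Z_in + Z_s) = (-70.1 − j15.4)/(79.9 − j15.4), |Γ_s| = 0.881
VSWR = (1 + |Γ_s|)/(1 − |Γ_s|)

VSWR ≈ 15.8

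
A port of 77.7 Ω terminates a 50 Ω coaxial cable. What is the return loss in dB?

RL ≈ 13.3 dB

Γ = (77.7 − 50)/(77.7 + 50) = 0.217
RL = −20·log₁₀|Γ| = −20·log₁₀(0.217)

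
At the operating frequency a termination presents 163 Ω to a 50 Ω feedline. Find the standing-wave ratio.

VSWR ≈ 3.26

Γ = (163 − 50)/(163 + 50) = 0.531
VSWR = (1 + 0.531)/(1 − 0.531)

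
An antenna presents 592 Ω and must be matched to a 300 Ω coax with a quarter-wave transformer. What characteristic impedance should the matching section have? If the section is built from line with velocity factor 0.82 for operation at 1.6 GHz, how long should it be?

Z_qwt = √(Z_0·R_L) = √(300 × 592) = √177600
λ = 0.82·c/f = 0.154 m, so l = λ/4 = 0.0384 m

Z_qwt ≈ 421 Ω; length ≈ 3.84 cm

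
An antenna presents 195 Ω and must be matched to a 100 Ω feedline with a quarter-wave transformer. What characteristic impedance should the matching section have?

Z_qwt ≈ 140 Ω

Z_qwt = √(Z_0·R_L) = √(100 × 195) = √19500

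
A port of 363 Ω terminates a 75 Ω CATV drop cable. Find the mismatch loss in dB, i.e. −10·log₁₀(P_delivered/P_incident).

Γ = (363 − 75)/(363 + 75) = 0.658
|Γ|² = 0.432, so P_del/P_inc = 1 − |Γ|² = 0.568
ML = −10·log₁₀(1 − |Γ|²)

mismatch loss ≈ 2.46 dB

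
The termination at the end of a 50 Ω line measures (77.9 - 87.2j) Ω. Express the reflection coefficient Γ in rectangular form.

Γ ≈ 0.466 − j0.364

Γ = (Z_L − Z_0)/(Z_L + Z_0) = (27.9 − j87.2)/(127.9 − j87.2)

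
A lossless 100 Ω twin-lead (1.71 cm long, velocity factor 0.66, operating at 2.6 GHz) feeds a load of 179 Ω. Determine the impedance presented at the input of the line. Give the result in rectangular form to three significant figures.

Z_in ≈ 56.9 − j11 Ω

λ = v/f = 0.66·c / 2.6 GHz = 0.0762 m
βl = 2π·l/λ = 2π × 0.225 = 80.8°
tan(βl) = tan(80.8°) = 6.2
Z_in = Z_0·(Z_L + jZ_0·tanβl)/(Z_0 + jZ_L·tanβl)
     = 100·(179 + j620)/(100 + j1110)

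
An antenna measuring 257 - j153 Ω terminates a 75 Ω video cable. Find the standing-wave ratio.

VSWR ≈ 4.72

Γ = (Z_L − Z_0)/(Z_L + Z_0) = (182 − j153)/(332 − j153)
|Γ| = 238/366 = 0.65
VSWR = (1 + |Γ|)/(1 − |Γ|) = 1.65/0.35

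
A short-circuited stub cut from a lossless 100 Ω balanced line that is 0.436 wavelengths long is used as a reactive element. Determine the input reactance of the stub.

βl = 2π × 0.436 = 157°
tan(βl) = -0.425
For a short-circuited stub, Z_in = jZ_0·tan(βl)

X_in ≈ -42.5 Ω (capacitive)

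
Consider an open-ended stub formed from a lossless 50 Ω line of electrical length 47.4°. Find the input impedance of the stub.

tan(βl) = 1.09
For an open-ended stub, Z_in = −jZ_0·cot(βl) = −jZ_0/tan(βl)

Z_in ≈ −j46 Ω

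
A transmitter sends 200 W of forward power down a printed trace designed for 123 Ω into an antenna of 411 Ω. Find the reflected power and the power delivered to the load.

Γ = (411 − 123)/(411 + 123) = 0.539
|Γ|² = 0.291
P_refl = |Γ|²·P_inc = 58.2 W, P_del = (1 − |Γ|²)·P_inc = 142 W

P_reflected ≈ 58.2 W; P_delivered ≈ 142 W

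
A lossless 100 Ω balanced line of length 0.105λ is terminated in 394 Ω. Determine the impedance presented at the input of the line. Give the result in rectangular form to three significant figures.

βl = 2π × 0.105 = 37.8°
tan(βl) = tan(37.8°) = 0.776
Z_in = Z_0·(Z_L + jZ_0·tanβl)/(Z_0 + jZ_L·tanβl)
     = 100·(394 + j77.6)/(100 + j306)

Z_in ≈ 61 − j109 Ω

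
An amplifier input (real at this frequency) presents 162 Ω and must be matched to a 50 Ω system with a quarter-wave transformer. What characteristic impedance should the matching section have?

Z_qwt ≈ 90 Ω

Z_qwt = √(Z_0·R_L) = √(50 × 162) = √8100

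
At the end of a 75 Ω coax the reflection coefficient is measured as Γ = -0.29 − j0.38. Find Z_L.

Z_L = Z_0·(1 + Γ)/(1 − Γ) = 75·(0.71 − j0.38)/(1.29 + j0.38)

Z_L ≈ 32 − j31.5 Ω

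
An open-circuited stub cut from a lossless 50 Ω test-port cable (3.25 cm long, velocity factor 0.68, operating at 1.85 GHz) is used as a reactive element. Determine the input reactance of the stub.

X_in ≈ 14.4 Ω (inductive)

λ = v/f = 0.68·c / 1.85 GHz = 0.11 m
βl = 2π·l/λ = 2π × 0.295 = 106°
tan(βl) = -3.46
For an open-circuited stub, Z_in = −jZ_0·cot(βl) = −jZ_0/tan(βl)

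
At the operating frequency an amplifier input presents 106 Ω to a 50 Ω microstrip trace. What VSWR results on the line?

For a purely resistive load, VSWR = R_L/Z_0 or Z_0/R_L (whichever > 1) = 106/50

VSWR ≈ 2.12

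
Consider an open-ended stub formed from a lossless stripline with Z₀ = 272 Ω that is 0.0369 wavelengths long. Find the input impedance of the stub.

Z_in ≈ −j1150 Ω

βl = 2π × 0.0369 = 13.3°
tan(βl) = 0.236
For an open-ended stub, Z_in = −jZ_0·cot(βl) = −jZ_0/tan(βl)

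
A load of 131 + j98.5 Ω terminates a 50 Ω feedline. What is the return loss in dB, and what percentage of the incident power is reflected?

RL ≈ 4.17 dB; 38.3% of incident power reflected

Γ = (81 + j98.5)/(181 + j98.5), |Γ| = 0.619
RL = −20·log₁₀(0.619) = 4.17 dB
P_refl/P_inc = |Γ|² = 0.383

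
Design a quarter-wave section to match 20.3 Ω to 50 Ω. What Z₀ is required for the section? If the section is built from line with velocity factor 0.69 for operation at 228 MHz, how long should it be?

Z_qwt = √(Z_0·R_L) = √(50 × 20.3) = √1015
λ = 0.69·c/f = 0.908 m, so l = λ/4 = 0.227 m

Z_qwt ≈ 31.9 Ω; length ≈ 22.7 cm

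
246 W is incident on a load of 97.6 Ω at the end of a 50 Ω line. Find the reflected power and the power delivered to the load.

Γ = (97.6 − 50)/(97.6 + 50) = 0.322
|Γ|² = 0.104
P_refl = |Γ|²·P_inc = 25.6 W, P_del = (1 − |Γ|²)·P_inc = 220 W

P_reflected ≈ 25.6 W; P_delivered ≈ 220 W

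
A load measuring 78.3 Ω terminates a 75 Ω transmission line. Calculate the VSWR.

VSWR ≈ 1.04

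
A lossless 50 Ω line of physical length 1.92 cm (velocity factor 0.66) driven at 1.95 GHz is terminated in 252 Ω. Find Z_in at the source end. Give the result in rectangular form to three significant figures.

λ = v/f = 0.66·c / 1.95 GHz = 0.102 m
βl = 2π·l/λ = 2π × 0.189 = 68.1°
tan(βl) = tan(68.1°) = 2.48
Z_in = Z_0·(Z_L + jZ_0·tanβl)/(Z_0 + jZ_L·tanβl)
     = 50·(252 + j124)/(50 + j626)

Z_in ≈ 11.5 − j19.2 Ω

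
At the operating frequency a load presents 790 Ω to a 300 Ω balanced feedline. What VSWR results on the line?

Γ = (790 − 300)/(790 + 300) = 0.45
VSWR = (1 + 0.45)/(1 − 0.45)

VSWR ≈ 2.63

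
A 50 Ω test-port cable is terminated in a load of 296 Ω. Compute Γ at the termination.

Γ = 0.711

Γ = (Z_L − Z_0)/(Z_L + Z_0) = (296 − 50)/(296 + 50) = 246/346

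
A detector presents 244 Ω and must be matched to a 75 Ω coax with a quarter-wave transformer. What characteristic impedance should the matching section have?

Z_qwt = √(Z_0·R_L) = √(75 × 244) = √18300

Z_qwt ≈ 135 Ω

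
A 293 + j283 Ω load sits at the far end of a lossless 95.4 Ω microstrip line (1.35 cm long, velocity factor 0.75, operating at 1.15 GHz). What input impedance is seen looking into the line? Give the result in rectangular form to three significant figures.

λ = v/f = 0.75·c / 1.15 GHz = 0.196 m
βl = 2π·l/λ = 2π × 0.069 = 24.8°
tan(βl) = tan(24.8°) = 0.463
Z_in = Z_0·(Z_L + jZ_0·tanβl)/(Z_0 + jZ_L·tanβl)
     = 95.4·(293 + j327)/(-35.6 + j136)

Z_in ≈ 165 − j249 Ω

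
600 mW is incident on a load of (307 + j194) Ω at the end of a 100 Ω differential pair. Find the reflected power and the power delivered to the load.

P_reflected ≈ 238 mW; P_delivered ≈ 362 mW

|Γ| = |(207 + j194)/(407 + j194)| = 0.629
|Γ|² = 0.396
P_refl = |Γ|²·P_inc = 238 mW, P_del = (1 − |Γ|²)·P_inc = 362 mW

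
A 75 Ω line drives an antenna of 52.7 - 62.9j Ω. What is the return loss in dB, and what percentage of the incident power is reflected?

Γ = (-22.3 − j62.9)/(127.7 − j62.9), |Γ| = 0.469
RL = −20·log₁₀(0.469) = 6.58 dB
P_refl/P_inc = |Γ|² = 0.22

RL ≈ 6.58 dB; 22% of incident power reflected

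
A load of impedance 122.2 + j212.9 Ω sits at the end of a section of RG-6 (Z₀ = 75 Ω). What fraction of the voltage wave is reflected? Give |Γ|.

|Γ| ≈ 0.751

Γ = (Z_L − Z_0)/(Z_L + Z_0) = (47.2 + j212.9)/(197.2 + j212.9)
|Γ| = 218/290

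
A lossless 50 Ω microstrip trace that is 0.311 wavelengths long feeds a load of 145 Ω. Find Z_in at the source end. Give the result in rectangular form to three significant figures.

βl = 2π × 0.311 = 112°
tan(βl) = tan(112°) = -2.48
Z_in = Z_0·(Z_L + jZ_0·tanβl)/(Z_0 + jZ_L·tanβl)
     = 50·(145 − j124)/(50 − j360)

Z_in ≈ 19.7 + j17.4 Ω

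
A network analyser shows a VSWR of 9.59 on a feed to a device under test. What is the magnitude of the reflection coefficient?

|Γ| ≈ 0.811

|Γ| = (S − 1)/(S + 1) = (9.59 − 1)/(9.59 + 1) = 8.59/10.6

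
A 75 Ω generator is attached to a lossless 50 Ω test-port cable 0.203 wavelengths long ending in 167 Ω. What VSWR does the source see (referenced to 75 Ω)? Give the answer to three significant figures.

βl = 2π × 0.203 = 73.1°
tan(βl) = 3.29
Z_in = Z_0·(Z_L + jZ_0·tanβl)/(Z_0 + jZ_L·tanβl) = 16.2 − j13.7 Ω
Γ_s = (Z_in − Z_s)/(Z_in + Z_s) = (-58.8 − j13.7)/(91.2 − j13.7), |Γ_s| = 0.654
VSWR = (1 + |Γ_s|)/(1 − |Γ_s|)

VSWR ≈ 4.79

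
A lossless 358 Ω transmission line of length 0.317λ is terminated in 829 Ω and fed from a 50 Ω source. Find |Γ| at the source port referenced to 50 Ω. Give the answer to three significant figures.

|Γ| ≈ 0.689

βl = 2π × 0.317 = 114°
tan(βl) = -2.23
Z_in = Z_0·(Z_L + jZ_0·tanβl)/(Z_0 + jZ_L·tanβl) = 179 + j126 Ω
Γ_s = (Z_in − Z_s)/(Z_in + Z_s) = (129 + j126)/(229 + j126), |Γ_s| = 0.689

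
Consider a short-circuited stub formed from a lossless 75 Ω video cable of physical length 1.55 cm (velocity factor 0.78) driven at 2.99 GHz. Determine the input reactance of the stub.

λ = v/f = 0.78·c / 2.99 GHz = 0.0783 m
βl = 2π·l/λ = 2π × 0.198 = 71.3°
tan(βl) = 2.95
For a short-circuited stub, Z_in = jZ_0·tan(βl)

X_in ≈ 222 Ω (inductive)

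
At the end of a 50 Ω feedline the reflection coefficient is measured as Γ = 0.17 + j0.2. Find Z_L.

Z_L = Z_0·(1 + Γ)/(1 − Γ) = 50·(1.17 + j0.2)/(0.83 − j0.2)

Z_L ≈ 63.9 + j27.4 Ω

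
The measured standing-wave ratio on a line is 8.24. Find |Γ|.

|Γ| ≈ 0.784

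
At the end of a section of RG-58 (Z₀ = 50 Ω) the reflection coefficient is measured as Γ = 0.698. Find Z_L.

Z_L ≈ 281 Ω

Z_L = Z_0·(1 + Γ)/(1 − Γ) = 50·(1.7)/(0.302)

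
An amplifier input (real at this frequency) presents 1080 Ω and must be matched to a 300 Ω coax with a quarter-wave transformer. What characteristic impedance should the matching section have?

Z_qwt = √(Z_0·R_L) = √(300 × 1080) = √324000

Z_qwt ≈ 569 Ω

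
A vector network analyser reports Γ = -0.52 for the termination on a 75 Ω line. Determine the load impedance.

Z_L ≈ 23.7 Ω

Z_L = Z_0·(1 + Γ)/(1 − Γ) = 75·(0.48)/(1.52)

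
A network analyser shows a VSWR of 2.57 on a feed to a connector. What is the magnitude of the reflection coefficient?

|Γ| = (S − 1)/(S + 1) = (2.57 − 1)/(2.57 + 1) = 1.57/3.57

|Γ| ≈ 0.44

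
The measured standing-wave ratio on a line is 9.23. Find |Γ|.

|Γ| = (S − 1)/(S + 1) = (9.23 − 1)/(9.23 + 1) = 8.23/10.2

|Γ| ≈ 0.804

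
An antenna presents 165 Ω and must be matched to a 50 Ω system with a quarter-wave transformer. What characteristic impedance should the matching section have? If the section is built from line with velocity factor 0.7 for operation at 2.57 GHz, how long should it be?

Z_qwt = √(Z_0·R_L) = √(50 × 165) = √8250
λ = 0.7·c/f = 0.0817 m, so l = λ/4 = 0.0204 m

Z_qwt ≈ 90.8 Ω; length ≈ 2.04 cm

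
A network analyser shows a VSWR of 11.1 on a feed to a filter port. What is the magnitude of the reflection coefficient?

|Γ| = (S − 1)/(S + 1) = (11.1 − 1)/(11.1 + 1) = 10.1/12.1

|Γ| ≈ 0.835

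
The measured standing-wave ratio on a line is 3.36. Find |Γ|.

|Γ| ≈ 0.541

|Γ| = (S − 1)/(S + 1) = (3.36 − 1)/(3.36 + 1) = 2.36/4.36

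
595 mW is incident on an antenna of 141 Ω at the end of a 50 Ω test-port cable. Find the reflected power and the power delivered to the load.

P_reflected ≈ 135 mW; P_delivered ≈ 460 mW

Γ = (141 − 50)/(141 + 50) = 0.476
|Γ|² = 0.227
P_refl = |Γ|²·P_inc = 135 mW, P_del = (1 − |Γ|²)·P_inc = 460 mW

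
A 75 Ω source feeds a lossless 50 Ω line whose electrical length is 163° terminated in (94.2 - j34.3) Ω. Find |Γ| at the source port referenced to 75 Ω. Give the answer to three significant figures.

tan(βl) = -0.306
Z_in = Z_0·(Z_L + jZ_0·tanβl)/(Z_0 + jZ_L·tanβl) = 108 + j15.8 Ω
Γ_s = (Z_in − Z_s)/(Z_in + Z_s) = (32.7 + j15.8)/(183 + j15.8), |Γ_s| = 0.198

|Γ| ≈ 0.198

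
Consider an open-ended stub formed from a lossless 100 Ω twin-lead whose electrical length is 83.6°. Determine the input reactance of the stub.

X_in ≈ -11.2 Ω (capacitive)

tan(βl) = 8.92
For an open-ended stub, Z_in = −jZ_0·cot(βl) = −jZ_0/tan(βl)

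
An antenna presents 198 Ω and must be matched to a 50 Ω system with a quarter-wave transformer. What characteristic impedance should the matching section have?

Z_qwt ≈ 99.5 Ω

Z_qwt = √(Z_0·R_L) = √(50 × 198) = √9900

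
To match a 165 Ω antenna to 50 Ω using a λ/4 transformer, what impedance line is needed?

Z_qwt = √(Z_0·R_L) = √(50 × 165) = √8250

Z_qwt ≈ 90.8 Ω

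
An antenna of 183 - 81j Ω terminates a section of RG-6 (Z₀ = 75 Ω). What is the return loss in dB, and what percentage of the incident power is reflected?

RL ≈ 6.03 dB; 24.9% of incident power reflected

Γ = (108 − j81)/(258 − j81), |Γ| = 0.499
RL = −20·log₁₀(0.499) = 6.03 dB
P_refl/P_inc = |Γ|² = 0.249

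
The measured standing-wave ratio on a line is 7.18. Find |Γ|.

|Γ| = (S − 1)/(S + 1) = (7.18 − 1)/(7.18 + 1) = 6.18/8.18

|Γ| ≈ 0.756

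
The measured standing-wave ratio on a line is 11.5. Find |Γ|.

|Γ| ≈ 0.84

|Γ| = (S − 1)/(S + 1) = (11.5 − 1)/(11.5 + 1) = 10.5/12.5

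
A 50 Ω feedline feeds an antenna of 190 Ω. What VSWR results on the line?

VSWR ≈ 3.8

For a purely resistive load, VSWR = R_L/Z_0 or Z_0/R_L (whichever > 1) = 190/50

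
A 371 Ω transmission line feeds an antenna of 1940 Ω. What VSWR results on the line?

Γ = (1940 − 371)/(1940 + 371) = 0.679
VSWR = (1 + 0.679)/(1 − 0.679)

VSWR ≈ 5.23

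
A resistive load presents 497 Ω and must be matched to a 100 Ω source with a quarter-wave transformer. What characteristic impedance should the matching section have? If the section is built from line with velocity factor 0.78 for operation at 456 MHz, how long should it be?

Z_qwt = √(Z_0·R_L) = √(100 × 497) = √49700
λ = 0.78·c/f = 0.513 m, so l = λ/4 = 0.128 m

Z_qwt ≈ 223 Ω; length ≈ 12.8 cm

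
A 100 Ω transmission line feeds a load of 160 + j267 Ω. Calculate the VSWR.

VSWR ≈ 6.53

Γ = (Z_L − Z_0)/(Z_L + Z_0) = (60 + j267)/(260 + j267)
|Γ| = 274/373 = 0.734
VSWR = (1 + |Γ|)/(1 − |Γ|) = 1.73/0.266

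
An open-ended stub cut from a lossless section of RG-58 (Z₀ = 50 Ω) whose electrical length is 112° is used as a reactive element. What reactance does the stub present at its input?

X_in ≈ 20.2 Ω (inductive)

tan(βl) = -2.48
For an open-ended stub, Z_in = −jZ_0·cot(βl) = −jZ_0/tan(βl)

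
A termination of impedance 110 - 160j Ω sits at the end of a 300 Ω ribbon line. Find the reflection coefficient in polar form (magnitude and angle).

Γ ≈ 0.564 ∠ -119°

Γ = (Z_L − Z_0)/(Z_L + Z_0) = (-190 − j160)/(410 − j160)
|Γ| = 248/440 = 0.564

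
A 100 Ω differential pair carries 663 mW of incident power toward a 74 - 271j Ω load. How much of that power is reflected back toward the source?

P_reflected ≈ 474 mW

|Γ| = |(-26 − j271)/(174 − j271)| = 0.845
|Γ|² = 0.715
P_refl = |Γ|²·P_inc = 474 mW, P_del = (1 − |Γ|²)·P_inc = 189 mW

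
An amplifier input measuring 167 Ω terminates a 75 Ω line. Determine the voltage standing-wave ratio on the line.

Γ = (167 − 75)/(167 + 75) = 0.38
VSWR = (1 + 0.38)/(1 − 0.38)

VSWR ≈ 2.23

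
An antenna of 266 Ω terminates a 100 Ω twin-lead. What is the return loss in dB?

Γ = (266 − 100)/(266 + 100) = 0.454
RL = −20·log₁₀|Γ| = −20·log₁₀(0.454)

RL ≈ 6.87 dB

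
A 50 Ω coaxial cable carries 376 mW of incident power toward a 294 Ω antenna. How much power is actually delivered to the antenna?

P_delivered ≈ 187 mW

Γ = (294 − 50)/(294 + 50) = 0.709
|Γ|² = 0.503
P_refl = |Γ|²·P_inc = 189 mW, P_del = (1 − |Γ|²)·P_inc = 187 mW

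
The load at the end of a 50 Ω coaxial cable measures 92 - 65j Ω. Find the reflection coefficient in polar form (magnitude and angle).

Γ ≈ 0.496 ∠ -32.5°

Γ = (Z_L − Z_0)/(Z_L + Z_0) = (42 − j65)/(142 − j65)
|Γ| = 77.4/156 = 0.496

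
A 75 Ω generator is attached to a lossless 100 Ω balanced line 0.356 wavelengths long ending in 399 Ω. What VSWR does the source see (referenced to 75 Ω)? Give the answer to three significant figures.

VSWR ≈ 3.9

βl = 2π × 0.356 = 128°
tan(βl) = -1.27
Z_in = Z_0·(Z_L + jZ_0·tanβl)/(Z_0 + jZ_L·tanβl) = 39 + j70.9 Ω
Γ_s = (Z_in − Z_s)/(Z_in + Z_s) = (-36 + j70.9)/(114 + j70.9), |Γ_s| = 0.592
VSWR = (1 + |Γ_s|)/(1 − |Γ_s|)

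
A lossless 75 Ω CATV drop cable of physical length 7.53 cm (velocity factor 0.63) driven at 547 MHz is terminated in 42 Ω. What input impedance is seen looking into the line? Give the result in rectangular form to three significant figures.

Z_in ≈ 123 + j29.6 Ω

λ = v/f = 0.63·c / 547 MHz = 0.346 m
βl = 2π·l/λ = 2π × 0.218 = 78.5°
tan(βl) = tan(78.5°) = 4.9
Z_in = Z_0·(Z_L + jZ_0·tanβl)/(Z_0 + jZ_L·tanβl)
     = 75·(42 + j367)/(75 + j206)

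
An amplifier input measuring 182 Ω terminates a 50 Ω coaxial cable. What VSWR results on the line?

VSWR ≈ 3.64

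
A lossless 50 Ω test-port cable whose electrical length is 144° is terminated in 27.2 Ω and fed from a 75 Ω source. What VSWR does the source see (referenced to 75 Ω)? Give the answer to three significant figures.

VSWR ≈ 2.32

tan(βl) = -0.727
Z_in = Z_0·(Z_L + jZ_0·tanβl)/(Z_0 + jZ_L·tanβl) = 35.9 − j22.1 Ω
Γ_s = (Z_in − Z_s)/(Z_in + Z_s) = (-39.1 − j22.1)/(111 − j22.1), |Γ_s| = 0.397
VSWR = (1 + |Γ_s|)/(1 − |Γ_s|)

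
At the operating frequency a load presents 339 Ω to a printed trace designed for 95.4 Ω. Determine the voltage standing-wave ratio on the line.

VSWR ≈ 3.55

Γ = (339 − 95.4)/(339 + 95.4) = 0.561
VSWR = (1 + 0.561)/(1 − 0.561)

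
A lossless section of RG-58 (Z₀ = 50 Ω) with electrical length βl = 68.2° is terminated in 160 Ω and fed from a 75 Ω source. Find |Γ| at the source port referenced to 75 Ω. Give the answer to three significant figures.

tan(βl) = 2.5
Z_in = Z_0·(Z_L + jZ_0·tanβl)/(Z_0 + jZ_L·tanβl) = 17.8 − j17.8 Ω
Γ_s = (Z_in − Z_s)/(Z_in + Z_s) = (-57.2 − j17.8)/(92.8 − j17.8), |Γ_s| = 0.633

|Γ| ≈ 0.633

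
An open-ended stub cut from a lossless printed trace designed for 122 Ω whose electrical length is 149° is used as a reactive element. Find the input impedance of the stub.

Z_in ≈ +j203 Ω

tan(βl) = -0.601
For an open-ended stub, Z_in = −jZ_0·cot(βl) = −jZ_0/tan(βl)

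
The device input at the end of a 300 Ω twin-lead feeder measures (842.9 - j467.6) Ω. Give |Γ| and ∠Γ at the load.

Γ = (Z_L − Z_0)/(Z_L + Z_0) = (542.9 − j467.6)/(1143 − j467.6)
|Γ| = 717/1230 = 0.58

Γ ≈ 0.58 ∠ -18.5°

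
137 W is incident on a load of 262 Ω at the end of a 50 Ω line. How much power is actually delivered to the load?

Γ = (262 − 50)/(262 + 50) = 0.679
|Γ|² = 0.462
P_refl = |Γ|²·P_inc = 63.3 W, P_del = (1 − |Γ|²)·P_inc = 73.7 W

P_delivered ≈ 73.7 W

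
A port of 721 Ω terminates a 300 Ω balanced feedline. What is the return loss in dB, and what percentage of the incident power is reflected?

RL ≈ 7.69 dB; 17% of incident power reflected

Γ = (721 − 300)/(721 + 300) = 0.412
RL = −20·log₁₀(0.412) = 7.69 dB
P_refl/P_inc = |Γ|² = 0.17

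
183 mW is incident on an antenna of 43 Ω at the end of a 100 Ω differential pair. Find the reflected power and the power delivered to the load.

Γ = (43 − 100)/(43 + 100) = -0.399
|Γ|² = 0.159
P_refl = |Γ|²·P_inc = 29.1 mW, P_del = (1 − |Γ|²)·P_inc = 154 mW

P_reflected ≈ 29.1 mW; P_delivered ≈ 154 mW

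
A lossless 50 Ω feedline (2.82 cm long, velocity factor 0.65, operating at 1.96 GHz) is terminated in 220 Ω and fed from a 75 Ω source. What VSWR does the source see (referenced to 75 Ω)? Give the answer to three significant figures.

VSWR ≈ 6.45

λ = v/f = 0.65·c / 1.96 GHz = 0.0995 m
βl = 2π·l/λ = 2π × 0.283 = 102°
tan(βl) = -4.69
Z_in = Z_0·(Z_L + jZ_0·tanβl)/(Z_0 + jZ_L·tanβl) = 11.9 + j10.1 Ω
Γ_s = (Z_in − Z_s)/(Z_in + Z_s) = (-63.1 + j10.1)/(86.9 + j10.1), |Γ_s| = 0.731
VSWR = (1 + |Γ_s|)/(1 − |Γ_s|)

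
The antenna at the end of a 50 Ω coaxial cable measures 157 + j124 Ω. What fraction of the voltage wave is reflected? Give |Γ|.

Γ = (Z_L − Z_0)/(Z_L + Z_0) = (107 + j124)/(207 + j124)
|Γ| = 164/241

|Γ| ≈ 0.679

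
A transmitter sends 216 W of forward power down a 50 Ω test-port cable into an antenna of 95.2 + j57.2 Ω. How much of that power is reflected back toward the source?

P_reflected ≈ 47.1 W

|Γ| = |(45.2 + j57.2)/(145.2 + j57.2)| = 0.467
|Γ|² = 0.218
P_refl = |Γ|²·P_inc = 47.1 W, P_del = (1 − |Γ|²)·P_inc = 169 W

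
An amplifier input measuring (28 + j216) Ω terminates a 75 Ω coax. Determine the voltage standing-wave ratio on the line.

VSWR ≈ 25.2

Γ = (Z_L − Z_0)/(Z_L + Z_0) = (-47 + j216)/(103 + j216)
|Γ| = 221/239 = 0.924
VSWR = (1 + |Γ|)/(1 − |Γ|) = 1.92/0.0763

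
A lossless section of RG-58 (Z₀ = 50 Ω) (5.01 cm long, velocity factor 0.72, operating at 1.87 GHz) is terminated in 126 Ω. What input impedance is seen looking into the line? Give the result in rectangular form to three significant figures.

λ = v/f = 0.72·c / 1.87 GHz = 0.116 m
βl = 2π·l/λ = 2π × 0.434 = 156°
tan(βl) = tan(156°) = -0.442
Z_in = Z_0·(Z_L + jZ_0·tanβl)/(Z_0 + jZ_L·tanβl)
     = 50·(126 − j22.1)/(50 − j55.7)

Z_in ≈ 67.2 + j52.8 Ω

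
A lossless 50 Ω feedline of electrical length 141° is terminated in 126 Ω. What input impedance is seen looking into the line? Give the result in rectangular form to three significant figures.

Z_in ≈ 40.4 + j41.9 Ω

tan(βl) = tan(141°) = -0.81
Z_in = Z_0·(Z_L + jZ_0·tanβl)/(Z_0 + jZ_L·tanβl)
     = 50·(126 − j40.5)/(50 − j102)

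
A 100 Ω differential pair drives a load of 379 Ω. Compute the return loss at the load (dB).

Γ = (379 − 100)/(379 + 100) = 0.582
RL = −20·log₁₀|Γ| = −20·log₁₀(0.582)

RL ≈ 4.69 dB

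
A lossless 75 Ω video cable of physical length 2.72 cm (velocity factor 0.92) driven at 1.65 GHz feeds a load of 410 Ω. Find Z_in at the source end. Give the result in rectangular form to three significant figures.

λ = v/f = 0.92·c / 1.65 GHz = 0.167 m
βl = 2π·l/λ = 2π × 0.163 = 58.5°
tan(βl) = tan(58.5°) = 1.63
Z_in = Z_0·(Z_L + jZ_0·tanβl)/(Z_0 + jZ_L·tanβl)
     = 75·(410 + j123)/(75 + j670)

Z_in ≈ 18.6 − j43.8 Ω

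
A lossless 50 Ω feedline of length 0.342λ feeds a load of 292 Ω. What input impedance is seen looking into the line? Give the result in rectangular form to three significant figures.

βl = 2π × 0.342 = 123°
tan(βl) = tan(123°) = -1.53
Z_in = Z_0·(Z_L + jZ_0·tanβl)/(Z_0 + jZ_L·tanβl)
     = 50·(292 − j76.6)/(50 − j448)

Z_in ≈ 12.1 + j31.3 Ω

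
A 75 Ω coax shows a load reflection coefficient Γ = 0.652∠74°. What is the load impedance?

Z_L = Z_0·(1 + Γ)/(1 − Γ) = 75·(1.18 + j0.627)/(0.82 − j0.627)

Z_L ≈ 40.5 + j88.2 Ω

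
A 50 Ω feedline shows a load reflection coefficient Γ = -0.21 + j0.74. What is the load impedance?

Z_L ≈ 10.1 + j36.8 Ω

Z_L = Z_0·(1 + Γ)/(1 − Γ) = 50·(0.79 + j0.74)/(1.21 − j0.74)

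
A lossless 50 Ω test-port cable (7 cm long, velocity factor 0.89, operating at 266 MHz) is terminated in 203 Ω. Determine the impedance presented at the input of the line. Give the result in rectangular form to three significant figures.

λ = v/f = 0.89·c / 266 MHz = 1 m
βl = 2π·l/λ = 2π × 0.0697 = 25.1°
tan(βl) = tan(25.1°) = 0.469
Z_in = Z_0·(Z_L + jZ_0·tanβl)/(Z_0 + jZ_L·tanβl)
     = 50·(203 + j23.4)/(50 + j95.1)

Z_in ≈ 53.6 − j78.5 Ω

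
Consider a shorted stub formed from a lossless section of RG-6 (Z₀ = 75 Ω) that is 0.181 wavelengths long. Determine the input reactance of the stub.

X_in ≈ 162 Ω (inductive)

βl = 2π × 0.181 = 65.2°
tan(βl) = 2.16
For a shorted stub, Z_in = jZ_0·tan(βl)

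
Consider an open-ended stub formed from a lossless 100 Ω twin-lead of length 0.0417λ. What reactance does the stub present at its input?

βl = 2π × 0.0417 = 15°
tan(βl) = 0.268
For an open-ended stub, Z_in = −jZ_0·cot(βl) = −jZ_0/tan(βl)

X_in ≈ -373 Ω (capacitive)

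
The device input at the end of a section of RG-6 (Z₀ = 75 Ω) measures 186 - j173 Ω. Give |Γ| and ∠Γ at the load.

Γ ≈ 0.656 ∠ -23.8°

Γ = (Z_L − Z_0)/(Z_L + Z_0) = (111 − j173)/(261 − j173)
|Γ| = 206/313 = 0.656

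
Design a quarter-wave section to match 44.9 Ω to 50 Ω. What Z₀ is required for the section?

Z_qwt = √(Z_0·R_L) = √(50 × 44.9) = √2245

Z_qwt ≈ 47.4 Ω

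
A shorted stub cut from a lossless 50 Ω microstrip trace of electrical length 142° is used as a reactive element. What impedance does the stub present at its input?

Z_in ≈ −j39.1 Ω

tan(βl) = -0.781
For a shorted stub, Z_in = jZ_0·tan(βl)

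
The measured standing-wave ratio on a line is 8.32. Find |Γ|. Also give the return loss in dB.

|Γ| = (S − 1)/(S + 1) = (8.32 − 1)/(8.32 + 1) = 7.32/9.32
RL = −20·log₁₀|Γ| = −20·log₁₀(0.785)

|Γ| ≈ 0.785; return loss ≈ 2.1 dB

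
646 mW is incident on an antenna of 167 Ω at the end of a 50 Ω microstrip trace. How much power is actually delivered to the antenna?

Γ = (167 − 50)/(167 + 50) = 0.539
|Γ|² = 0.291
P_refl = |Γ|²·P_inc = 188 mW, P_del = (1 − |Γ|²)·P_inc = 458 mW

P_delivered ≈ 458 mW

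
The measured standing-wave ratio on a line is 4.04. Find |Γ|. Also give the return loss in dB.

|Γ| ≈ 0.603; return loss ≈ 4.39 dB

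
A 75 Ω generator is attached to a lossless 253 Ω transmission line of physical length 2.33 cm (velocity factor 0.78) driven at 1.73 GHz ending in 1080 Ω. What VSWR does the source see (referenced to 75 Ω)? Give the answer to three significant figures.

VSWR ≈ 4.57

λ = v/f = 0.78·c / 1.73 GHz = 0.135 m
βl = 2π·l/λ = 2π × 0.172 = 62°
tan(βl) = 1.88
Z_in = Z_0·(Z_L + jZ_0·tanβl)/(Z_0 + jZ_L·tanβl) = 74.8 − j125 Ω
Γ_s = (Z_in − Z_s)/(Z_in + Z_s) = (-0.156 − j125)/(150 − j125), |Γ_s| = 0.641
VSWR = (1 + |Γ_s|)/(1 − |Γ_s|)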